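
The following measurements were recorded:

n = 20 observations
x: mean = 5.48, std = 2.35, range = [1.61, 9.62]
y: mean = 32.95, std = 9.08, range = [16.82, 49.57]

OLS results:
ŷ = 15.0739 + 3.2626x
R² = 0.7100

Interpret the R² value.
About 71.00% of the variability in y is accounted for by the regression on x (R² = 0.7100) — a strong linear fit.

R² (coefficient of determination) measures the proportion of variance in y explained by the regression model.

Here R² = 0.7100:
- Explained: 71.00% of the variation in y
- Unexplained (residual): 100% − 71.00% = 29.00%
- Rule of thumb (below 0.3 weak; 0.3 to below 0.7 moderate; 0.7 and above strong) → strong

Note: R² never decreases when predictors are added, so it should not be used alone to compare models of different size.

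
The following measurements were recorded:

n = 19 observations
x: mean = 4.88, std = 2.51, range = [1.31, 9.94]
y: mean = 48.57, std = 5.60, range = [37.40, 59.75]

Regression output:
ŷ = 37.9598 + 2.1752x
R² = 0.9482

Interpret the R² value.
R² = 0.9482 means 94.82% of the variation in y is explained by the linear relationship with x. This indicates a strong fit.

R² = 1 − SS_res/SS_tot compares the residual scatter to the total scatter of y about its mean.

Here R² = 0.9482:
- Explained: 94.82% of the variation in y
- Unexplained (residual): 100% − 94.82% = 5.18%
- Rule of thumb (below 0.3 weak; 0.3 to below 0.7 moderate; 0.7 and above strong) → strong

Calculation: R² = 1 − (SS_res / SS_tot), where SS_res is the sum of squared residuals and SS_tot the total sum of squares.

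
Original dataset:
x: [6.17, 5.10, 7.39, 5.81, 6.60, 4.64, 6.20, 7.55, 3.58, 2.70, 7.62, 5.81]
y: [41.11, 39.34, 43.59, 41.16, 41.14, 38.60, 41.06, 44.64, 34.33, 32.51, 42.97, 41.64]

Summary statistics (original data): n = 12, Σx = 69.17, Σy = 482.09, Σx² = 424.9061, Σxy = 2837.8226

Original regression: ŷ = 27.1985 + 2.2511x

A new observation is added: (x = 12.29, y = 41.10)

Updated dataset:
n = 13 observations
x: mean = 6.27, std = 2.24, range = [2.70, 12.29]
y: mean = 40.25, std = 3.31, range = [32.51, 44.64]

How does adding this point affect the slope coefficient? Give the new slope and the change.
The slope changes from 2.2511 to 0.9854 (change of -1.2657, or -56.2%).

The new point has HIGH LEVERAGE: x = 12.29 is far from the original mean x̄ = 69.17/12 ≈ 5.76 (original range [2.70, 7.62]).

Step 1: Update the sums with the new point (n goes from 12 to 13)
Σx  = 69.17 + 12.29 = 81.46
Σy  = 482.09 + 41.10 = 523.19
Σx² = 424.9061 + 12.29² = 424.9061 + 151.0441 = 575.9502
Σxy = 2837.8226 + 12.29×41.10 = 2837.8226 + 505.1190 = 3342.9416

Step 2: Recompute the slope with b₁ = (nΣxy − ΣxΣy) / (nΣx² − (Σx)²)
Numerator   = 13×3342.9416 − 81.46×523.19 = 43458.2408 − 42619.0574 = 839.1834
Denominator = 13×575.9502 − 81.46² = 7487.3526 − 6635.7316 = 851.6210
b₁(new) = 839.1834 / 851.6210 = 0.9854

(Same formula on the original sums: (12×2837.8226 − 69.17×482.09) / (12×424.9061 − 69.17²) = 707.7059 / 314.3843 = 2.2511, matching the given fit.)

Step 3: Change in slope
Δβ₁ = 0.9854 − 2.2511 = -1.2657
Relative change = -1.2657 / 2.2511 × 100% = -56.2%
→ the slope decreases when the point is added.

Because the point sits below the extension of the original line at a high-leverage x, it tilts the fit down.
In practice: refit with and without it and report both if conclusions differ.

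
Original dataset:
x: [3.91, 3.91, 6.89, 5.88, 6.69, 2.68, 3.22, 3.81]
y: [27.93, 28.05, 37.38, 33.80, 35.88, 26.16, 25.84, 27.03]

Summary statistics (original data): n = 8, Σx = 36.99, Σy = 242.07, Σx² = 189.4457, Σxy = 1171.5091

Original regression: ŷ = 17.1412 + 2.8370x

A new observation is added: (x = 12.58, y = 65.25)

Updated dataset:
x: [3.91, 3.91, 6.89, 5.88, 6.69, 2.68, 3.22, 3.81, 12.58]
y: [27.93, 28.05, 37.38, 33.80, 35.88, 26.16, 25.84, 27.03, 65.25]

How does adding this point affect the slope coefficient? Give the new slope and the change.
The slope changes from 2.8370 to 4.0131 (change of +1.1761, or +41.5%).

The new point has HIGH LEVERAGE: x = 12.58 is far from the original mean x̄ = 36.99/8 ≈ 4.62 (original range [2.68, 6.89]).

Step 1: Update the sums with the new point (n goes from 8 to 9)
Σx  = 36.99 + 12.58 = 49.57
Σy  = 242.07 + 65.25 = 307.32
Σx² = 189.4457 + 12.58² = 189.4457 + 158.2564 = 347.7021
Σxy = 1171.5091 + 12.58×65.25 = 1171.5091 + 820.8450 = 1992.3541

Step 2: Recompute the slope with b₁ = (nΣxy − ΣxΣy) / (nΣx² − (Σx)²)
Numerator   = 9×1992.3541 − 49.57×307.32 = 17931.1869 − 15233.8524 = 2697.3345
Denominator = 9×347.7021 − 49.57² = 3129.3189 − 2457.1849 = 672.1340
b₁(new) = 2697.3345 / 672.1340 = 4.0131

(Same formula on the original sums: (8×1171.5091 − 36.99×242.07) / (8×189.4457 − 36.99²) = 417.9035 / 147.3055 = 2.8370, matching the given fit.)

Step 3: Change in slope
Δβ₁ = 4.0131 − 2.8370 = +1.1761
Relative change = +1.1761 / 2.8370 × 100% = +41.5%
→ the slope increases when the point is added.

A high-leverage point only changes the slope if it is off the original line; here y = 65.25 is above the original trend, so the slope increases.
In practice: check such a point for data-entry or measurement error; investigate whether it comes from the same population as the rest of the sample.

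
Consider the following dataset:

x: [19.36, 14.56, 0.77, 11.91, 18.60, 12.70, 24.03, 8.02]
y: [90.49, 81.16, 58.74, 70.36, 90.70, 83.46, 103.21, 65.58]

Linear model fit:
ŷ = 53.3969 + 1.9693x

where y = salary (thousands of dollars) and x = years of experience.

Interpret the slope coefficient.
An increase of one year in experience is associated with a 1.9693 thousand dollars increase in predicted salary.

The slope β₁ = 1.9693 gives the rate at which the fitted salary changes with experience.

Interpretation:
- Experience up by 1 year → predicted salary increases by 1.9693 thousand dollars
- This is a linear approximation: the same per-unit change is assumed across the whole observed x range
- The sign (+) gives the direction; the magnitude 1.9693 gives the size of the effect per year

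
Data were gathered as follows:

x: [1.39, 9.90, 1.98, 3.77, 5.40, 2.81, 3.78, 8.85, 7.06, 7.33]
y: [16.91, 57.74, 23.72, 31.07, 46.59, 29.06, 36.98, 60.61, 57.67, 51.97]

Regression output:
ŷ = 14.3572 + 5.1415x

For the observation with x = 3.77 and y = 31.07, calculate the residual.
Residual = -2.6707

The residual is the difference between the actual value and the predicted value:

Residual = y - ŷ

Step 1: Calculate predicted value
ŷ = 14.3572 + 5.1415 × 3.77
ŷ = 33.7407

Step 2: Calculate residual
Residual = 31.07 - 33.7407
Residual = -2.6707

Interpretation: the model overestimates the actual value by 2.6707 at this point (negative residual → observation lies below the fitted line).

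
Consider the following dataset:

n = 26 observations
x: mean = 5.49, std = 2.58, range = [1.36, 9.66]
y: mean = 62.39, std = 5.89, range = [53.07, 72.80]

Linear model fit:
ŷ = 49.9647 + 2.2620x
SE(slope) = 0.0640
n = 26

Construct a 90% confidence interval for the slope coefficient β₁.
The 90% CI for β₁ is (2.1525, 2.3715)

Confidence interval for the slope:

The 90% CI for β₁ is: β̂₁ ± t*(α/2, n-2) × SE(β̂₁)

Step 1: Find critical t-value
- Confidence level = 0.9
- Degrees of freedom = n - 2 = 26 - 2 = 24
- t*(α/2, 24) = 1.7109

Step 2: Calculate margin of error
Margin = 1.7109 × 0.0640 = 0.1095

Step 3: Construct interval
CI = 2.2620 ± 0.1095
CI = (2.1525, 2.3715)

Interpretation: We are 90% confident that the true slope β₁ lies between 2.1525 and 2.3715.
The interval does not include 0, suggesting a significant linear relationship.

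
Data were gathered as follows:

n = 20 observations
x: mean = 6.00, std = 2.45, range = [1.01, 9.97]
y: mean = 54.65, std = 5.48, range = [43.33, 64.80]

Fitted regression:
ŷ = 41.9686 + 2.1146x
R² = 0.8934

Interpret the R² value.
About 89.34% of the variability in y is accounted for by the regression on x (R² = 0.8934) — a strong linear fit.

The coefficient of determination R² is the fraction of the total variation in y that the fitted line accounts for.

Here R² = 0.8934:
- Explained: 89.34% of the variation in y
- Unexplained (residual): 100% − 89.34% = 10.66%
- Rule of thumb (below 0.3 weak; 0.3 to below 0.7 moderate; 0.7 and above strong) → strong

Equivalently, for simple linear regression R² = r², so |r| = √0.8934 ≈ 0.9452.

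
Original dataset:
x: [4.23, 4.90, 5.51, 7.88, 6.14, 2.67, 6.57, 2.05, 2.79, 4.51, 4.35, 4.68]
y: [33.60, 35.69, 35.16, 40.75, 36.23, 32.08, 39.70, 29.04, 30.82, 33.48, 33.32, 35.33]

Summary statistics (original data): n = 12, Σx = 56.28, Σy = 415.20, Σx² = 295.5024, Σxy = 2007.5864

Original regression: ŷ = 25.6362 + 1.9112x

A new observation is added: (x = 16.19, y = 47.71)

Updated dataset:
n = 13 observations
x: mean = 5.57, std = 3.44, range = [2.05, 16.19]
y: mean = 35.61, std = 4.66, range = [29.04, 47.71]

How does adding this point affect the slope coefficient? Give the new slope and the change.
New slope β₁ = 1.2984 versus 1.9112 before: a change of -0.6128 (-32.1%).

x = 16.19 lies well outside the original x-range [2.05, 7.88] (x̄ ≈ 4.69), so this observation has high leverage and can move the slope substantially.

Step 1: Update the sums with the new point (n goes from 12 to 13)
Σx  = 56.28 + 16.19 = 72.47
Σy  = 415.20 + 47.71 = 462.91
Σx² = 295.5024 + 16.19² = 295.5024 + 262.1161 = 557.6185
Σxy = 2007.5864 + 16.19×47.71 = 2007.5864 + 772.4249 = 2780.0113

Step 2: Recompute the slope with b₁ = (nΣxy − ΣxΣy) / (nΣx² − (Σx)²)
Numerator   = 13×2780.0113 − 72.47×462.91 = 36140.1469 − 33547.0877 = 2593.0592
Denominator = 13×557.6185 − 72.47² = 7249.0405 − 5251.9009 = 1997.1396
b₁(new) = 2593.0592 / 1997.1396 = 1.2984

(Same formula on the original sums: (12×2007.5864 − 56.28×415.20) / (12×295.5024 − 56.28²) = 723.5808 / 378.5904 = 1.9112, matching the given fit.)

Step 3: Change in slope
Δβ₁ = 1.2984 − 1.9112 = -0.6128
Relative change = -0.6128 / 1.9112 × 100% = -32.1%
→ the slope decreases when the point is added.

A high-leverage point only changes the slope if it is off the original line; here y = 47.71 is below the original trend, so the slope decreases.
In practice: refit with and without it and report both if conclusions differ; investigate whether it comes from the same population as the rest of the sample.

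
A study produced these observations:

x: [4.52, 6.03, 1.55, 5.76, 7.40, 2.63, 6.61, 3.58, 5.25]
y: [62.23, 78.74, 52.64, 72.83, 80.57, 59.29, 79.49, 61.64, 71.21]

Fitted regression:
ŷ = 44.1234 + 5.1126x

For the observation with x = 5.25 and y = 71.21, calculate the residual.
Residual = 0.2454

The residual is the difference between the actual value and the predicted value:

Residual = y - ŷ

Step 1: Calculate predicted value
ŷ = 44.1234 + 5.1126 × 5.25
ŷ = 70.9646

Step 2: Calculate residual
Residual = 71.21 - 70.9646
Residual = 0.2454

The residual is positive, so the observed y = 71.21 sits above the regression line (the line underestimates it by 0.2454).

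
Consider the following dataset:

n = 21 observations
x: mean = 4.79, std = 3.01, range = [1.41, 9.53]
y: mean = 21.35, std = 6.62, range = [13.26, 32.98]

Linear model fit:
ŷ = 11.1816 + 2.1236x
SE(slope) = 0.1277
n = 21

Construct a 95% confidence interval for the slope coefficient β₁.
The 95% CI for β₁ is (1.8563, 2.3909)

Confidence interval for the slope:

The 95% CI for β₁ is: β̂₁ ± t*(α/2, n-2) × SE(β̂₁)

Step 1: Find critical t-value
- Confidence level = 0.95
- Degrees of freedom = n - 2 = 21 - 2 = 19
- t*(α/2, 19) = 2.0930

Step 2: Calculate margin of error
Margin = 2.0930 × 0.1277 = 0.2673

Step 3: Construct interval
CI = 2.1236 ± 0.2673
CI = (1.8563, 2.3909)

Interpretation: We are 95% confident that the true slope β₁ lies between 1.8563 and 2.3909.
Both endpoints are positive, so the data support a genuinely positive slope at this confidence level.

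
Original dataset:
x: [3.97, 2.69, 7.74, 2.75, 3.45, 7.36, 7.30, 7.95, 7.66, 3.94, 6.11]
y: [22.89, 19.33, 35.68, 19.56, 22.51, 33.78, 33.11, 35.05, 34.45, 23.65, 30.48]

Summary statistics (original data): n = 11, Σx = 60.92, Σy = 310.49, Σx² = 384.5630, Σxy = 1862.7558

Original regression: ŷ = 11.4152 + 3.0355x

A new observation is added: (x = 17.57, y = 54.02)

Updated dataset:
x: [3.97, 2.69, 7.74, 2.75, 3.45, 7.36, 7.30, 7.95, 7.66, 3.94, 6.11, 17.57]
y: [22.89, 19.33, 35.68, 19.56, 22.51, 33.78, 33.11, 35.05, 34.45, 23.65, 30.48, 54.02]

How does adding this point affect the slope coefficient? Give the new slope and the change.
Adding the point moves β₁ from 3.0355 to 2.3777, i.e. it decreases by 0.6578 (-21.7%).

The new point has HIGH LEVERAGE: x = 17.57 is far from the original mean x̄ = 60.92/11 ≈ 5.54 (original range [2.69, 7.95]).

Step 1: Update the sums with the new point (n goes from 11 to 12)
Σx  = 60.92 + 17.57 = 78.49
Σy  = 310.49 + 54.02 = 364.51
Σx² = 384.5630 + 17.57² = 384.5630 + 308.7049 = 693.2679
Σxy = 1862.7558 + 17.57×54.02 = 1862.7558 + 949.1314 = 2811.8872

Step 2: Recompute the slope with b₁ = (nΣxy − ΣxΣy) / (nΣx² − (Σx)²)
Numerator   = 12×2811.8872 − 78.49×364.51 = 33742.6464 − 28610.3899 = 5132.2565
Denominator = 12×693.2679 − 78.49² = 8319.2148 − 6160.6801 = 2158.5347
b₁(new) = 5132.2565 / 2158.5347 = 2.3777

(Same formula on the original sums: (11×1862.7558 − 60.92×310.49) / (11×384.5630 − 60.92²) = 1575.2630 / 518.9466 = 3.0355, matching the given fit.)

Step 3: Change in slope
Δβ₁ = 2.3777 − 3.0355 = -0.6578
Relative change = -0.6578 / 3.0355 × 100% = -21.7%
→ the slope decreases when the point is added.

A high-leverage point only changes the slope if it is off the original line; here y = 54.02 is below the original trend, so the slope decreases.
In practice: check such a point for data-entry or measurement error.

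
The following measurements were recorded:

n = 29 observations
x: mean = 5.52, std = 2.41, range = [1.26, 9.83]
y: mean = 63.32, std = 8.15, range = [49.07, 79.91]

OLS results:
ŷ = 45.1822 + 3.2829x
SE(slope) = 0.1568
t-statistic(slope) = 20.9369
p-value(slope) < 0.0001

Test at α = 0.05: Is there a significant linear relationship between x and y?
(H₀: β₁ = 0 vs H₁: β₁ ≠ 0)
Reject H₀: p-value < 0.0001 < α = 0.05. The linear relationship is significant at the 5% level.

Hypothesis test for the slope coefficient:

H₀: β₁ = 0 (no linear relationship)
H₁: β₁ ≠ 0 (linear relationship exists)

Test statistic: t = β̂₁ / SE(β̂₁) = 3.2829 / 0.1568 = 20.9369

With df = 27, the two-sided p-value for |t| = 20.9369 is <0.0001.

Decision rule: reject H₀ if p-value < α.
p-value < 0.0001 < α = 0.05 → reject H₀.

Conclusion: the linear association between x and y is significant at the 5% level.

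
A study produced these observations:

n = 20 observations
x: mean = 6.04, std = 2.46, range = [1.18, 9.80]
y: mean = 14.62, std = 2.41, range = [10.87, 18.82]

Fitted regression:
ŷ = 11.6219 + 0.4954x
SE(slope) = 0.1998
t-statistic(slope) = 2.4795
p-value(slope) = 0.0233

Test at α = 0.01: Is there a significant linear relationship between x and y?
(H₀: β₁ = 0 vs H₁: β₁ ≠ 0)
p-value = 0.0233 ≥ α = 0.01, so we fail to reject H₀. The relationship is not significant.

Hypothesis test for the slope coefficient:

H₀: β₁ = 0 (no linear relationship)
H₁: β₁ ≠ 0 (linear relationship exists)

Test statistic: t = β̂₁ / SE(β̂₁) = 0.4954 / 0.1998 = 2.4795

p = 0.0233: how often a slope estimate this far from 0 (in SE units) would arise by chance if β₁ were truly 0.

Decision rule: reject H₀ if p-value < α.
p-value = 0.0233 ≥ α = 0.01 → fail to reject H₀.

At α = 0.01 the data do not provide convincing evidence of a nonzero slope.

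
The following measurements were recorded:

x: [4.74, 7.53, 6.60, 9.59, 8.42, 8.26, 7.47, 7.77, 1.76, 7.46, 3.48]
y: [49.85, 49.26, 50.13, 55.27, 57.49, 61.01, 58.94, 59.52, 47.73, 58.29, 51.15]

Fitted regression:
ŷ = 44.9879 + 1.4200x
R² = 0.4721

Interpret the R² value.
R² = 0.4721 means 47.21% of the variation in y is explained by the linear relationship with x. This indicates a moderate fit.

R² = 1 − SS_res/SS_tot compares the residual scatter to the total scatter of y about its mean.

Here R² = 0.4721:
- Explained: 47.21% of the variation in y
- Unexplained (residual): 100% − 47.21% = 52.79%
- Rule of thumb (below 0.3 weak; 0.3 to below 0.7 moderate; 0.7 and above strong) → moderate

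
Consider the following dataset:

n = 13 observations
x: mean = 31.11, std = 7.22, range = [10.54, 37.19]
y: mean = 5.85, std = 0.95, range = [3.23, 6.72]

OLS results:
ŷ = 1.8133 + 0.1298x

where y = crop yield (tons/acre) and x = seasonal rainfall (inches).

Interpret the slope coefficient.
On average, crop yield is about 0.1298 tons/acre higher for every extra inch of rainfall.

The slope β₁ = 0.1298 gives the rate at which the fitted crop yield changes with rainfall.

Interpretation:
- Rainfall up by 1 inch → predicted crop yield increases by 0.1298 tons/acre
- This is a linear approximation: the same per-unit change is assumed across the whole observed x range
- The slope describes association in these data, not necessarily a causal effect

The intercept β₀ = 1.8133 is the predicted crop yield when rainfall = 0; since the smallest observed x is 10.54, this is an extrapolation and mainly anchors the line.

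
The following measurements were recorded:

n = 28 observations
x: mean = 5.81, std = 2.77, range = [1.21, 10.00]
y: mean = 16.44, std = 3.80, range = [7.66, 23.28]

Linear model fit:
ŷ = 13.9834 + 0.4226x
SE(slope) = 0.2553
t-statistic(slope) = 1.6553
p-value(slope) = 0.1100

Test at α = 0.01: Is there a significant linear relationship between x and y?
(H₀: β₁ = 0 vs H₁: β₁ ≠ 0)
p-value = 0.1100 ≥ α = 0.01, so we fail to reject H₀. The relationship is not significant.

Hypothesis test for the slope coefficient:

H₀: β₁ = 0 (no linear relationship)
H₁: β₁ ≠ 0 (linear relationship exists)

Test statistic: t = β̂₁ / SE(β̂₁) = 0.4226 / 0.2553 = 1.6553

With df = 26, the two-sided p-value for |t| = 1.6553 is 0.1100.

Decision rule: reject H₀ if p-value < α.
p-value = 0.1100 ≥ α = 0.01 → fail to reject H₀.

Conclusion: the linear association between x and y is not significant at the 1% level.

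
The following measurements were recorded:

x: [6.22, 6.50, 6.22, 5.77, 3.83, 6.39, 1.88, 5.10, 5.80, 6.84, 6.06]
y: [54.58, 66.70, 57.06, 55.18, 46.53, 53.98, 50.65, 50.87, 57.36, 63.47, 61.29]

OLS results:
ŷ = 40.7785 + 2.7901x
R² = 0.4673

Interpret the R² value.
The model explains 46.73% of the variance in y (R² = 0.4673), leaving 53.27% unexplained; the fit is moderate.

R² (coefficient of determination) measures the proportion of variance in y explained by the regression model.

Here R² = 0.4673:
- Explained: 46.73% of the variation in y
- Unexplained (residual): 100% − 46.73% = 53.27%
- Rule of thumb (below 0.3 weak; 0.3 to below 0.7 moderate; 0.7 and above strong) → moderate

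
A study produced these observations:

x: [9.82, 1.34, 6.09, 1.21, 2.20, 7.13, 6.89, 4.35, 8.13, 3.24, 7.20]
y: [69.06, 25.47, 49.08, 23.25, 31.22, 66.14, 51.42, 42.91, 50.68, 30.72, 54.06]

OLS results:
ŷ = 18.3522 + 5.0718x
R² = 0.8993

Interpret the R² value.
R² = 0.8993 means 89.93% of the variation in y is explained by the linear relationship with x. This indicates a strong fit.

R² (coefficient of determination) measures the proportion of variance in y explained by the regression model.

Here R² = 0.8993:
- Explained: 89.93% of the variation in y
- Unexplained (residual): 100% − 89.93% = 10.07%
- Rule of thumb (below 0.3 weak; 0.3 to below 0.7 moderate; 0.7 and above strong) → strong

Calculation: R² = 1 − (SS_res / SS_tot), where SS_res is the sum of squared residuals and SS_tot the total sum of squares.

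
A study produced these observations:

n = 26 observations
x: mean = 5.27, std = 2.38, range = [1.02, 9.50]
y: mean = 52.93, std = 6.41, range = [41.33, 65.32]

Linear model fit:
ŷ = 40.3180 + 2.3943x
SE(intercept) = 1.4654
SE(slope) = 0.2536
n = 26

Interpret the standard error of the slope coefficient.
The slope 2.3943 is pinned down to within about ±0.2536 (one SE) by these data — relative uncertainty 10.6%, i.e. precise.

SE(β̂₁) = 0.2536 says: if we drew many samples of n = 26 from the same population and refit each time, the fitted slopes would scatter with a standard deviation of roughly 0.2536 around the true β₁.

Relative precision:
- SE / |β̂₁| = 0.2536 / 2.3943 = 10.6%
- Rule of thumb (under 20%: precise; 20% to under 50%: moderately precise; 50% or more: imprecise) → precise

Link to interval estimation: a confidence interval for β₁ is β̂₁ ± t* × 0.2536, so SE sets the half-width per unit of t*.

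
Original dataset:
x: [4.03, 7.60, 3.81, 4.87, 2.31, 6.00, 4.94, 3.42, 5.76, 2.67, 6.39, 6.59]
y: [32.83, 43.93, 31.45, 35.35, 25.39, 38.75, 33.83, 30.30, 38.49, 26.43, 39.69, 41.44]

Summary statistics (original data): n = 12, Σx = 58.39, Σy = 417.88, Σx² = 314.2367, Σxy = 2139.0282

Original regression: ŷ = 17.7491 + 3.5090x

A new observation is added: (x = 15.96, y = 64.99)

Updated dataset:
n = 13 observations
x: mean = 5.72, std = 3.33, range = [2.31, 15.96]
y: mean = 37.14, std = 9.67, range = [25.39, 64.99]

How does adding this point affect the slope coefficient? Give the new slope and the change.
Adding the point moves β₁ from 3.5090 to 2.8847, i.e. it decreases by 0.6243 (-17.8%).

x = 15.96 lies well outside the original x-range [2.31, 7.60] (x̄ ≈ 4.87), so this observation has high leverage and can move the slope substantially.

Step 1: Update the sums with the new point (n goes from 12 to 13)
Σx  = 58.39 + 15.96 = 74.35
Σy  = 417.88 + 64.99 = 482.87
Σx² = 314.2367 + 15.96² = 314.2367 + 254.7216 = 568.9583
Σxy = 2139.0282 + 15.96×64.99 = 2139.0282 + 1037.2404 = 3176.2686

Step 2: Recompute the slope with b₁ = (nΣxy − ΣxΣy) / (nΣx² − (Σx)²)
Numerator   = 13×3176.2686 − 74.35×482.87 = 41291.4918 − 35901.3845 = 5390.1073
Denominator = 13×568.9583 − 74.35² = 7396.4579 − 5527.9225 = 1868.5354
b₁(new) = 5390.1073 / 1868.5354 = 2.8847

(Same formula on the original sums: (12×2139.0282 − 58.39×417.88) / (12×314.2367 − 58.39²) = 1268.3252 / 361.4483 = 3.5090, matching the given fit.)

Step 3: Change in slope
Δβ₁ = 2.8847 − 3.5090 = -0.6243
Relative change = -0.6243 / 3.5090 × 100% = -17.8%
→ the slope decreases when the point is added.

Because the point sits below the extension of the original line at a high-leverage x, it tilts the fit down.
In practice: check such a point for data-entry or measurement error; refit with and without it and report both if conclusions differ.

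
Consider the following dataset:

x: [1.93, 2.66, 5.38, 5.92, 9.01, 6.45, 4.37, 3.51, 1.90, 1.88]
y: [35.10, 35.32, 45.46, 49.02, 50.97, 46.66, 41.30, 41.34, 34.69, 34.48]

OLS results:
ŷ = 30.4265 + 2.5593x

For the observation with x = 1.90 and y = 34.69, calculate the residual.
Residual = -0.5992

The residual is the difference between the actual value and the predicted value:

Residual = y - ŷ

Step 1: Calculate predicted value
ŷ = 30.4265 + 2.5593 × 1.90
ŷ = 35.2892

Step 2: Calculate residual
Residual = 34.69 - 35.2892
Residual = -0.5992

The residual is negative, so the observed y = 34.69 sits below the regression line (the line overestimates it by 0.5992).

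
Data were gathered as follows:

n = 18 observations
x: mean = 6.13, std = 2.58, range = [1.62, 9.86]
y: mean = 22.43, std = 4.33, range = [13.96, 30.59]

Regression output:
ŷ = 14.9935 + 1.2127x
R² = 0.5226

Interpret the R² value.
R² = 0.5226 means 52.26% of the variation in y is explained by the linear relationship with x. This indicates a moderate fit.

The coefficient of determination R² is the fraction of the total variation in y that the fitted line accounts for.

Here R² = 0.5226:
- Explained: 52.26% of the variation in y
- Unexplained (residual): 100% − 52.26% = 47.74%
- Rule of thumb (below 0.3 weak; 0.3 to below 0.7 moderate; 0.7 and above strong) → moderate

Note: R² never decreases when predictors are added, so it should not be used alone to compare models of different size.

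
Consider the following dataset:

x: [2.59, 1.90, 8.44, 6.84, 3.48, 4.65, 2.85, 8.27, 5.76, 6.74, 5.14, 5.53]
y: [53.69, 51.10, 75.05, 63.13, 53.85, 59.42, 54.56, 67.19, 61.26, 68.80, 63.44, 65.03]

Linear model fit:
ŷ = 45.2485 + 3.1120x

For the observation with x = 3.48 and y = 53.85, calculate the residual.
Residual = -2.2283

The residual is the difference between the actual value and the predicted value:

Residual = y - ŷ

Step 1: Calculate predicted value
ŷ = 45.2485 + 3.1120 × 3.48
ŷ = 56.0783

Step 2: Calculate residual
Residual = 53.85 - 56.0783
Residual = -2.2283

Interpretation: the model overestimates the actual value by 2.2283 at this point (negative residual → observation lies below the fitted line).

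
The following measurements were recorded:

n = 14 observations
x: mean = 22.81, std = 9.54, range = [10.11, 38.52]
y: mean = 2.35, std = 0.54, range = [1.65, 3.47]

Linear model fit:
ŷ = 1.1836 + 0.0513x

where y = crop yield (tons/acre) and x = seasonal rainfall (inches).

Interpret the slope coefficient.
For each additional inch of rainfall, predicted crop yield increases by approximately 0.0513 tons/acre.

The slope β₁ = 0.0513 gives the rate at which the fitted crop yield changes with rainfall.

Interpretation:
- Rainfall up by 1 inch → predicted crop yield increases by 0.0513 tons/acre
- The effect is assumed constant over the observed range of x (linearity)
- The slope describes association in these data, not necessarily a causal effect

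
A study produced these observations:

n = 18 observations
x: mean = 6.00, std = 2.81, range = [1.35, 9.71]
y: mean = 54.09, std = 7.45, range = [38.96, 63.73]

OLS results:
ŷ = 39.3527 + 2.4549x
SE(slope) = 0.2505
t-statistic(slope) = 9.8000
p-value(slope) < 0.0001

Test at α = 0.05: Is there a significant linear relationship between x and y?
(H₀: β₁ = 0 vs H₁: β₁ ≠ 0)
p-value < 0.0001 < α = 0.05, so we reject H₀. The relationship is significant.

Hypothesis test for the slope coefficient:

H₀: β₁ = 0 (no linear relationship)
H₁: β₁ ≠ 0 (linear relationship exists)

Test statistic: t = β̂₁ / SE(β̂₁) = 2.4549 / 0.2505 = 9.8000

The p-value (<0.0001) is the probability, under H₀, of a t-statistic at least as extreme as |t| = 9.8000 (two-sided, df = n − 2 = 16).

Decision rule: reject H₀ if p-value < α.
p-value < 0.0001 < α = 0.05 → reject H₀.

At α = 0.05 the data do provide convincing evidence of a nonzero slope.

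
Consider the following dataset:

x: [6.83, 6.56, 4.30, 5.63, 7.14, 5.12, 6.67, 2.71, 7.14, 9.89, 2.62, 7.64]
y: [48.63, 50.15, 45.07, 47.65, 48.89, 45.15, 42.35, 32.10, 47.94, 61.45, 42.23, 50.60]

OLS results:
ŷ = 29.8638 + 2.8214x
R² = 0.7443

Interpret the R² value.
The model explains 74.43% of the variance in y (R² = 0.7443), leaving 25.57% unexplained; the fit is strong.

R² = 1 − SS_res/SS_tot compares the residual scatter to the total scatter of y about its mean.

Here R² = 0.7443:
- Explained: 74.43% of the variation in y
- Unexplained (residual): 100% − 74.43% = 25.57%
- Rule of thumb (below 0.3 weak; 0.3 to below 0.7 moderate; 0.7 and above strong) → strong

Note: R² says nothing about causation, and a high R² does not by itself mean the linear form is appropriate — check the residuals.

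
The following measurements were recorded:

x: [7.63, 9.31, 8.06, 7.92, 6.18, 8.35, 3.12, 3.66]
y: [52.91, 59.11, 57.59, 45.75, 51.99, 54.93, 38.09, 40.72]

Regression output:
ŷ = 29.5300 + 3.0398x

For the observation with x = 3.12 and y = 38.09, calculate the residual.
Residual = -0.9242

The residual is the difference between the actual value and the predicted value:

Residual = y - ŷ

Step 1: Calculate predicted value
ŷ = 29.5300 + 3.0398 × 3.12
ŷ = 39.0142

Step 2: Calculate residual
Residual = 38.09 - 39.0142
Residual = -0.9242

Sign check: y < ŷ, so the point is below the line and the fit overestimates here.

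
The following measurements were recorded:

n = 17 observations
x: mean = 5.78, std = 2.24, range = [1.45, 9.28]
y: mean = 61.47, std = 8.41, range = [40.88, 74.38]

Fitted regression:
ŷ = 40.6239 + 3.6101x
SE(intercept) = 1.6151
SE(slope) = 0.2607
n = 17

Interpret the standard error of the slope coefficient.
SE(slope) = 0.2607 measures the uncertainty in the estimated slope. The coefficient is estimated precisely (SE/|β̂₁| = 7.2%).

SE(β̂₁) = 0.2607 says: if we drew many samples of n = 17 from the same population and refit each time, the fitted slopes would scatter with a standard deviation of roughly 0.2607 around the true β₁.

Relative precision:
- SE / |β̂₁| = 0.2607 / 3.6101 = 7.2%
- Rule of thumb (under 20%: precise; 20% to under 50%: moderately precise; 50% or more: imprecise) → precise

Link to the t-test: t = β̂₁ / SE(β̂₁) = 3.6101 / 0.2607 = 13.8477, the statistic for H₀: β₁ = 0.

What drives SE(β̂₁): larger n (here n = 17) → smaller SE.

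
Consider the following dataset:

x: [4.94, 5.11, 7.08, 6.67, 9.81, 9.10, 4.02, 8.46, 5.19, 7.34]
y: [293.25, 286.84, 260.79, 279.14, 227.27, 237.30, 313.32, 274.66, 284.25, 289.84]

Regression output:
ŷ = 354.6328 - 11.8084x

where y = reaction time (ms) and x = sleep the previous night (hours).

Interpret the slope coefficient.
An increase of one hour in sleep is associated with a 11.8084 ms decrease in predicted reaction time.

The slope β₁ = -11.8084 gives the rate at which the fitted reaction time changes with sleep.

Interpretation:
- Sleep up by 1 hour → predicted reaction time decreases by 11.8084 ms
- The effect is assumed constant over the observed range of x (linearity)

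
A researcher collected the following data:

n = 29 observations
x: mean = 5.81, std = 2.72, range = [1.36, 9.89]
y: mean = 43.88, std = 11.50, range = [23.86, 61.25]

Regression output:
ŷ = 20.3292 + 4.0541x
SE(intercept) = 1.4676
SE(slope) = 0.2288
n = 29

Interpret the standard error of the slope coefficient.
The slope 4.0541 is pinned down to within about ±0.2288 (one SE) by these data — relative uncertainty 5.6%, i.e. precise.

SE(β̂₁) = s / √Sxx, where s is the residual standard deviation and Sxx = Σ(x − x̄)². It is the yardstick for how far β̂₁ = 4.0541 could plausibly be from the true slope.

Relative precision:
- SE / |β̂₁| = 0.2288 / 4.0541 = 5.6%
- Rule of thumb (under 20%: precise; 20% to under 50%: moderately precise; 50% or more: imprecise) → precise

Link to interval estimation: a confidence interval for β₁ is β̂₁ ± t* × 0.2288, so SE sets the half-width per unit of t*.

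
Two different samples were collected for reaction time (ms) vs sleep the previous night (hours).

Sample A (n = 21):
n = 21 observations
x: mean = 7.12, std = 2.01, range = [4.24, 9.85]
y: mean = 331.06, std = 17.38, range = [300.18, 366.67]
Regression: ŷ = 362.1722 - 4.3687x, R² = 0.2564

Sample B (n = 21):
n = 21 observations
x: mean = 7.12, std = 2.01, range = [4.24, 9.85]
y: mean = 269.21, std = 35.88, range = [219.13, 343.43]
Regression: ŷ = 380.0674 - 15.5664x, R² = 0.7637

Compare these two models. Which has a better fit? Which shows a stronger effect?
Model B has the better fit (R² = 0.7637 vs 0.2564). Model B shows the stronger effect (|β₁| = 15.5664 vs 4.3687).

Model Comparison:

Fit — compare R²:
- Model A: R² = 0.2564 → 25.64% of variance in reaction time explained
- Model B: R² = 0.7637 → 76.37% of variance in reaction time explained
- 0.7637 > 0.2564 → Model B has the better fit

Which has the larger per-hour effect? (|β₁|)
- Model A: β₁ = -4.3687 → predicted reaction time falls 4.3687 ms per additional hour of sleep
- Model B: β₁ = -15.5664 → predicted reaction time falls 15.5664 ms per additional hour of sleep
- |-4.3687| < |-15.5664| → Model B shows the stronger marginal effect

Notes:
- R² measures how tightly points cluster around the line; β₁ measures how steep the line is — they answer different questions.
- A steeper slope doesn't make a better model if the scatter around the line is large.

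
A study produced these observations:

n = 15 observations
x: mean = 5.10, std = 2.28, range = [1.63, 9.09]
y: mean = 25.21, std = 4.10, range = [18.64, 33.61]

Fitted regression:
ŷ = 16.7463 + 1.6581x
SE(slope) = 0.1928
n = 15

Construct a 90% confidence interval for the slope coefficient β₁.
The 90% CI for β₁ is (1.3167, 1.9995)

Confidence interval for the slope:

The 90% CI for β₁ is: β̂₁ ± t*(α/2, n-2) × SE(β̂₁)

Step 1: Find critical t-value
- Confidence level = 0.9
- Degrees of freedom = n - 2 = 15 - 2 = 13
- t*(α/2, 13) = 1.7709

Step 2: Calculate margin of error
Margin = 1.7709 × 0.1928 = 0.3414

Step 3: Construct interval
CI = 1.6581 ± 0.3414
CI = (1.3167, 1.9995)

Interpretation: intervals built this way capture the true β₁ in 90% of repeated samples; here the plausible range for the per-unit effect of x on y is 1.3167 to 1.9995.
Since 0 is outside the interval, a two-sided test at α = 0.10 would reject H₀: β₁ = 0.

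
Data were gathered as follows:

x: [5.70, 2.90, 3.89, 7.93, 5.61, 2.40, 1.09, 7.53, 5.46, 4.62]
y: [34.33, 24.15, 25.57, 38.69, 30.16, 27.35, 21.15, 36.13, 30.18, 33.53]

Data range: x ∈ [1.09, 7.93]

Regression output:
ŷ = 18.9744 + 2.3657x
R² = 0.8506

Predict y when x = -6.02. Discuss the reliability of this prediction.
The equation gives ŷ = 4.7329; however x = -6.02 is 7.11 units below the observed range, so this extrapolated value should not be trusted.

Prediction calculation:
ŷ = 18.9744 + 2.3657 × (-6.02)
ŷ = 4.7329

Reliability:
- Data range: x ∈ [1.09, 7.93]
- Prediction point: x = -6.02 is 7.11 units below the observed range → this is EXTRAPOLATION, not interpolation

Why that matters here:
- R² describes fit only over the sampled x values; it says nothing about behaviour beyond them
- The linear relationship may not hold outside the observed range

Report the number if required, but flag clearly that it is an extrapolation.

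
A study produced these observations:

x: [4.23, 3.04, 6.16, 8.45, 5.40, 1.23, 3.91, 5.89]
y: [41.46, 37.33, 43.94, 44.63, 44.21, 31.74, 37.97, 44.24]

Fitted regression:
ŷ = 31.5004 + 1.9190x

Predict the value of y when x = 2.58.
ŷ = 36.4514

To predict y for x = 2.58, substitute into the regression equation:

ŷ = 31.5004 + 1.9190 × 2.58
ŷ = 31.5004 + 4.9510
ŷ = 36.4514

This is the fitted mean response at that x — an individual observation would come with a wider prediction interval.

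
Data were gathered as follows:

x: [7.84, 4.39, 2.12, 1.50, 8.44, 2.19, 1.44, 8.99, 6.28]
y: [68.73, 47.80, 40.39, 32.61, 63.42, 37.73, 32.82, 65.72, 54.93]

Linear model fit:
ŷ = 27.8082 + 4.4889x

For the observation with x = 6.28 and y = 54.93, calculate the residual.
Residual = -1.0685

The residual is the difference between the actual value and the predicted value:

Residual = y - ŷ

Step 1: Calculate predicted value
ŷ = 27.8082 + 4.4889 × 6.28
ŷ = 55.9985

Step 2: Calculate residual
Residual = 54.93 - 55.9985
Residual = -1.0685

The residual is negative, so the observed y = 54.93 sits below the regression line (the line overestimates it by 1.0685).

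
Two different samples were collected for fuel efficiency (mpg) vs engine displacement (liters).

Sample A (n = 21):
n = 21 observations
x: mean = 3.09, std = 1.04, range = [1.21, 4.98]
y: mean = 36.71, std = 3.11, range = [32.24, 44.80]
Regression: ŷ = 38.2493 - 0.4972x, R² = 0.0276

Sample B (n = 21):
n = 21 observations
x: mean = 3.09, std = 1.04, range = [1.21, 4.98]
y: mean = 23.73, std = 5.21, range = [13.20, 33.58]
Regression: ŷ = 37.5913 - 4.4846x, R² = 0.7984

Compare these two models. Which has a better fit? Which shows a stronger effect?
Model B has the better fit (R² = 0.7984 vs 0.0276). Model B shows the stronger effect (|β₁| = 4.4846 vs 0.4972).

Model Comparison:

Which explains more variance? (R²)
- Model A: R² = 0.0276 → 2.76% of variance in fuel efficiency explained
- Model B: R² = 0.7984 → 79.84% of variance in fuel efficiency explained
- 0.7984 > 0.0276 → Model B has the better fit

Which has the larger per-liter effect? (|β₁|)
- Model A: β₁ = -0.4972 → predicted fuel efficiency falls 0.4972 mpg per additional liter of engine displacement
- Model B: β₁ = -4.4846 → predicted fuel efficiency falls 4.4846 mpg per additional liter of engine displacement
- |-0.4972| < |-4.4846| → Model B shows the stronger marginal effect

Note: R² measures how tightly points cluster around the line; β₁ measures how steep the line is — they answer different questions.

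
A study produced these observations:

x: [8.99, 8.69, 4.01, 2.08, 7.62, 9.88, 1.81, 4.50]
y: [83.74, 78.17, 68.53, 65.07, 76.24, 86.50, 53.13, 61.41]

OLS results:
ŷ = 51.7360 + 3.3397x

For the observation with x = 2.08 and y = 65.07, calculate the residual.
Residual = 6.3874

The residual is the difference between the actual value and the predicted value:

Residual = y - ŷ

Step 1: Calculate predicted value
ŷ = 51.7360 + 3.3397 × 2.08
ŷ = 58.6826

Step 2: Calculate residual
Residual = 65.07 - 58.6826
Residual = 6.3874

Interpretation: the model underestimates the actual value by 6.3874 at this point (positive residual → observation lies above the fitted line).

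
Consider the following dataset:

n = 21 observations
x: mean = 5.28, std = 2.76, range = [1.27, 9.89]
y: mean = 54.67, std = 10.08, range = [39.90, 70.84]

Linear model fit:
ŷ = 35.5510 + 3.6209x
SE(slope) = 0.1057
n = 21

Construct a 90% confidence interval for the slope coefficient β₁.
The 90% CI for β₁ is (3.4381, 3.8037)

Confidence interval for the slope:

The 90% CI for β₁ is: β̂₁ ± t*(α/2, n-2) × SE(β̂₁)

Step 1: Find critical t-value
- Confidence level = 0.9
- Degrees of freedom = n - 2 = 21 - 2 = 19
- t*(α/2, 19) = 1.7291

Step 2: Calculate margin of error
Margin = 1.7291 × 0.1057 = 0.1828

Step 3: Construct interval
CI = 3.6209 ± 0.1828
CI = (3.4381, 3.8037)

Interpretation: intervals built this way capture the true β₁ in 90% of repeated samples; here the plausible range for the per-unit effect of x on y is 3.4381 to 3.8037.
The interval does not include 0, suggesting a significant linear relationship.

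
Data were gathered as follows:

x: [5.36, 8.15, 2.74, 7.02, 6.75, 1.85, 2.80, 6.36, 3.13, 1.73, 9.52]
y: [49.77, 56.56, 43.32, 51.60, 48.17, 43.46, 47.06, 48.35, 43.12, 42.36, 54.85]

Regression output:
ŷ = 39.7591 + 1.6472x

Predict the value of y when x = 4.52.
ŷ = 47.2044

Plug x = 4.52 into the fitted line:

ŷ = 39.7591 + 1.6472 × 4.52
ŷ = 39.7591 + 7.4453
ŷ = 47.2044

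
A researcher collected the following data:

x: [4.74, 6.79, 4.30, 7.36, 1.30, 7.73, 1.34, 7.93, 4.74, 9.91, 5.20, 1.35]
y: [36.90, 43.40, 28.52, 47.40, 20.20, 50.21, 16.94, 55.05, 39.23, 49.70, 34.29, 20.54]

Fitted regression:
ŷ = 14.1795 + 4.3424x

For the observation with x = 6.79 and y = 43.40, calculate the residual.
Residual = -0.2644

The residual is the difference between the actual value and the predicted value:

Residual = y - ŷ

Step 1: Calculate predicted value
ŷ = 14.1795 + 4.3424 × 6.79
ŷ = 43.6644

Step 2: Calculate residual
Residual = 43.40 - 43.6644
Residual = -0.2644

The residual is negative, so the observed y = 43.40 sits below the regression line (the line overestimates it by 0.2644).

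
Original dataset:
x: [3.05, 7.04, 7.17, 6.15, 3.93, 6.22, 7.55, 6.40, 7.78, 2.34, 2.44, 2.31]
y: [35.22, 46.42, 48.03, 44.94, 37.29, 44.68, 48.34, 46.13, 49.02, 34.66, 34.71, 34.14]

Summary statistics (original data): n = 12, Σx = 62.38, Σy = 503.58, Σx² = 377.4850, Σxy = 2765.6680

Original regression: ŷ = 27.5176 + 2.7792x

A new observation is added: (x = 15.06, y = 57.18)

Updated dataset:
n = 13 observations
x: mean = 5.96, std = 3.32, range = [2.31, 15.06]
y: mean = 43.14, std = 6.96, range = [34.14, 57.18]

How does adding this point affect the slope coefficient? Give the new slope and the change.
Adding the point moves β₁ from 2.7792 to 2.0030, i.e. it decreases by 0.7762 (-27.9%).

x = 15.06 lies well outside the original x-range [2.31, 7.78] (x̄ ≈ 5.20), so this observation has high leverage and can move the slope substantially.

Step 1: Update the sums with the new point (n goes from 12 to 13)
Σx  = 62.38 + 15.06 = 77.44
Σy  = 503.58 + 57.18 = 560.76
Σx² = 377.4850 + 15.06² = 377.4850 + 226.8036 = 604.2886
Σxy = 2765.6680 + 15.06×57.18 = 2765.6680 + 861.1308 = 3626.7988

Step 2: Recompute the slope with b₁ = (nΣxy − ΣxΣy) / (nΣx² − (Σx)²)
Numerator   = 13×3626.7988 − 77.44×560.76 = 47148.3844 − 43425.2544 = 3723.1300
Denominator = 13×604.2886 − 77.44² = 7855.7518 − 5996.9536 = 1858.7982
b₁(new) = 3723.1300 / 1858.7982 = 2.0030

(Same formula on the original sums: (12×2765.6680 − 62.38×503.58) / (12×377.4850 − 62.38²) = 1774.6956 / 638.5556 = 2.7792, matching the given fit.)

Step 3: Change in slope
Δβ₁ = 2.0030 − 2.7792 = -0.7762
Relative change = -0.7762 / 2.7792 × 100% = -27.9%
→ the slope decreases when the point is added.

Because the point sits below the extension of the original line at a high-leverage x, it tilts the fit down.
In practice: refit with and without it and report both if conclusions differ.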